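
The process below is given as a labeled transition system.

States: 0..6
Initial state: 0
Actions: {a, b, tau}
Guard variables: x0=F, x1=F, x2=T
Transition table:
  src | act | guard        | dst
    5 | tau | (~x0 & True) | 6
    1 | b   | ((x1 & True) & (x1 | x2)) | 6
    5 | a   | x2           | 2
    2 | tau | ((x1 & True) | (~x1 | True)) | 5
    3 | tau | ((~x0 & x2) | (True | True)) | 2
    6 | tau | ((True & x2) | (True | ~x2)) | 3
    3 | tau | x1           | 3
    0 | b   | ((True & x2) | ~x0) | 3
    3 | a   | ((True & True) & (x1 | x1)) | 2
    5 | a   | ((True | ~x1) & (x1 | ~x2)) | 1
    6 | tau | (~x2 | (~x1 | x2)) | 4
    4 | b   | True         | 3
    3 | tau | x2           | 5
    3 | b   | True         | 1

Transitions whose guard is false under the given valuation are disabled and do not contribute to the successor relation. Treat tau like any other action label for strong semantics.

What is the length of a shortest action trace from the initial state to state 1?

Answer: 2

Analysis:
Layered search for 1:
  Layer 0: {0}
  Layer 1: {3}
  Layer 2: {1,2,5}
1 enters at depth 2; path b·b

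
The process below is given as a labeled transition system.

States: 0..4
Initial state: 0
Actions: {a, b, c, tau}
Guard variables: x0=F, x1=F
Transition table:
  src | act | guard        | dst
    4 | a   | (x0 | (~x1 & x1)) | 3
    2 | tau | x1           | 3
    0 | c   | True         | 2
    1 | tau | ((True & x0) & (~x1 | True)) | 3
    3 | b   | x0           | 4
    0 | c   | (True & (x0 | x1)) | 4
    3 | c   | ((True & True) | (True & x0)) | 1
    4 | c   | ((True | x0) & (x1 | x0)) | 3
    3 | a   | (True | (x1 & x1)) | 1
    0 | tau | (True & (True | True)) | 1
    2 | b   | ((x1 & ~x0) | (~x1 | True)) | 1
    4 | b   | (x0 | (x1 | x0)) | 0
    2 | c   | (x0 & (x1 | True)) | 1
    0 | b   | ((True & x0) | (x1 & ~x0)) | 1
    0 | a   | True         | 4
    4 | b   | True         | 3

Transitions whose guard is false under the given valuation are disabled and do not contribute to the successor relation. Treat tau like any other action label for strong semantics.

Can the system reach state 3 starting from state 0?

Answer: REACHABLE

Analysis:
7 transition(s) survive guard evaluation.
depth 0: {0}
depth 1: {1,2,4}  total {0,1,2,4}
depth 2: {3}  total {0,1,2,3,4}
Reachable = {0,1,2,3,4}
witness 3: a·b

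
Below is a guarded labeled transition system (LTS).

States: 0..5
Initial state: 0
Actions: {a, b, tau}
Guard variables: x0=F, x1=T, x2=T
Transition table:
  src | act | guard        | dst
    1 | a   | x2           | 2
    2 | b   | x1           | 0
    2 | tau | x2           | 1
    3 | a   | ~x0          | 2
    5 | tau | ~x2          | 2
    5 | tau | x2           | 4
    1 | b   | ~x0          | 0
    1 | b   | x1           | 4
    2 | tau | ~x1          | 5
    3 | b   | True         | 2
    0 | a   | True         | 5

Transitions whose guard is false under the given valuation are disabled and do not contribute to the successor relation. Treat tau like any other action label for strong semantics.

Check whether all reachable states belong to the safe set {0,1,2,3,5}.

Inv-set: {0,1,2,3,5}
Reachable = {0,4,5}
  0: ok
  4: VIOLATES
  5: ok
reach 4 via a·tau — violates

Answer: INVARIANT VIOLATED at state 4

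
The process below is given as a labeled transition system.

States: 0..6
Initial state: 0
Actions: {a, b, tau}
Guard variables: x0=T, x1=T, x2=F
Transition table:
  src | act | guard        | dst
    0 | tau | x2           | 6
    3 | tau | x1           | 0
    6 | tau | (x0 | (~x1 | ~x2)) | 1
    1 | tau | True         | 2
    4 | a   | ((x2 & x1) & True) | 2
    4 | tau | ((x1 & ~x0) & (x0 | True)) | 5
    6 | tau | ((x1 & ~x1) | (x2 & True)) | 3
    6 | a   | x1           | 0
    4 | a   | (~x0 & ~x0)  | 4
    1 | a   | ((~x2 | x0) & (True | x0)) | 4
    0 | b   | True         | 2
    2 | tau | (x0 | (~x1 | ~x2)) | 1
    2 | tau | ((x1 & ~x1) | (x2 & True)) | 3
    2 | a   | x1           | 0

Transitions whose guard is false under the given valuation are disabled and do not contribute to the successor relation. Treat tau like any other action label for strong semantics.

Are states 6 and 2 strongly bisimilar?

Answer: BISIMILAR

Trace:
Compute ~ classes (split until stable):
  round 0: {{0,1,2,3,4,5,6}}
  round 1: {{0},{1,2,6},{3},{4,5}}
  round 2: {{0},{1},{2,6},{3},{4,5}}
5 equivalence class(es) (converged in 3)
[6]={2,6}  [2]={2,6}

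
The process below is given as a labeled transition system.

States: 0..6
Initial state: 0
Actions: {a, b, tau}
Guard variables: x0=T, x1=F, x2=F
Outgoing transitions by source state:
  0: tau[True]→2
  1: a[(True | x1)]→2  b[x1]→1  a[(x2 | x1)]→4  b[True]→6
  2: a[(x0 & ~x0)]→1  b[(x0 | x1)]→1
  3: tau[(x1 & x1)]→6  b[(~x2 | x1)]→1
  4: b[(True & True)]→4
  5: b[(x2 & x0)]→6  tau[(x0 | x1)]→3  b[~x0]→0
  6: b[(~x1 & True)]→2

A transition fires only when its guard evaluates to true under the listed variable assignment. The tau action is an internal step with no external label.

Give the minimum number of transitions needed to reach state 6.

Breadth-first toward 6:
  L0 = {0}
  L1 = {2}
  L2 = {1}
  L3 = {6}
first hit 6 at d=3 via tau·b·b

Answer: 3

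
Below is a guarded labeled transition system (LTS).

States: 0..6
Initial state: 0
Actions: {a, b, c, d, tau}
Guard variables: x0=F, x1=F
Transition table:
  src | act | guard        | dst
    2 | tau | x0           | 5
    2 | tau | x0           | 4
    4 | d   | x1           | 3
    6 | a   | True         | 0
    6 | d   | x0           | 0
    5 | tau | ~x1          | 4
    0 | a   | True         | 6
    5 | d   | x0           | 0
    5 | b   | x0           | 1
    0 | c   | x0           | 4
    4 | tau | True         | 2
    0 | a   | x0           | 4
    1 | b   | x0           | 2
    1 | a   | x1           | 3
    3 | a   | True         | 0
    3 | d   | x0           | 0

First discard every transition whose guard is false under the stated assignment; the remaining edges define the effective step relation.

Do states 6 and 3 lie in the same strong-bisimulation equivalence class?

Compute ~ classes (split until stable):
  round 0: {{0,1,2,3,4,5,6}}
  round 1: {{0,3,6},{1,2},{4,5}}
  round 2: {{0,3,6},{1,2},{4},{5}}
stable after 3 split(s): 4 block(s)
[6]={0,3,6}  [3]={0,3,6}

Answer: BISIMILAR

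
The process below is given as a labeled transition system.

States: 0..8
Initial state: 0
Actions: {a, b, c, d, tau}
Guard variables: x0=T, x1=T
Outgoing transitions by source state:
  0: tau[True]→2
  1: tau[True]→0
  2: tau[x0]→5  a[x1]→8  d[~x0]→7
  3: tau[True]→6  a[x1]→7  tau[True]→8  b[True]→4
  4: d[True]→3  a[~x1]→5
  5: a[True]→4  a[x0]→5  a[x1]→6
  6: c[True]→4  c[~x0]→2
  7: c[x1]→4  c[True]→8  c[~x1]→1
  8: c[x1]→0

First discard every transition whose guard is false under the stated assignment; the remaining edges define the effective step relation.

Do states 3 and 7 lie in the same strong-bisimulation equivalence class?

Compute ~ classes (split until stable):
  P[0] = {{0,1,2,3,4,5,6,7,8}}
  P[1] = {{0,1},{2},{3},{4},{5},{6,7,8}}
  P[2] = {{0},{1},{2},{3},{4},{5},{6},{7},{8}}
9 equivalence class(es) (converged in 3)
3∈{3}, 7∈{7}

Answer: NOT BISIMILAR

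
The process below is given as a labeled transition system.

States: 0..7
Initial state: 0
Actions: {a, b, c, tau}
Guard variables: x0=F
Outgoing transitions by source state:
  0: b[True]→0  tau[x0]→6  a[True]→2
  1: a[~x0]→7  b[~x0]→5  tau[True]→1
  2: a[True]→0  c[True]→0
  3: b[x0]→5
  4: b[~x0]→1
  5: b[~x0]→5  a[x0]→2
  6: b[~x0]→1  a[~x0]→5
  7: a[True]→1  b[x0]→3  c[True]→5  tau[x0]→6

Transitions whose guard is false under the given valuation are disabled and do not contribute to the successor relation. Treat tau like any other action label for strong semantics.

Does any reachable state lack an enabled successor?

R = {0,2}
  0: a→2  b→0  [deg 2]
  2: a→0  c→0  [deg 2]

Answer: DEADLOCK-FREE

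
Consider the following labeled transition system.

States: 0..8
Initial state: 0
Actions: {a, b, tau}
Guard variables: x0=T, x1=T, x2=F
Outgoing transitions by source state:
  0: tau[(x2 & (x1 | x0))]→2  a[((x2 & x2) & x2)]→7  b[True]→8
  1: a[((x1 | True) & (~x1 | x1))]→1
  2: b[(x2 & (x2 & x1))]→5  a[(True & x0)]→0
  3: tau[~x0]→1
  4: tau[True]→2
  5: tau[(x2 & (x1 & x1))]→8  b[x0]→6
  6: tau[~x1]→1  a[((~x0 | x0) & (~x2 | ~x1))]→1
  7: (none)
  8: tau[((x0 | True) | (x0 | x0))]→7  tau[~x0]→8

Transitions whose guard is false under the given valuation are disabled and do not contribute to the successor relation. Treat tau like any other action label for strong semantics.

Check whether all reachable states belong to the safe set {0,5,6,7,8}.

Answer: INVARIANT HOLDS

Working:
Allowed set {0,5,6,7,8}
Reachable = {0,7,8}
  0: ok
  7: ok
  8: ok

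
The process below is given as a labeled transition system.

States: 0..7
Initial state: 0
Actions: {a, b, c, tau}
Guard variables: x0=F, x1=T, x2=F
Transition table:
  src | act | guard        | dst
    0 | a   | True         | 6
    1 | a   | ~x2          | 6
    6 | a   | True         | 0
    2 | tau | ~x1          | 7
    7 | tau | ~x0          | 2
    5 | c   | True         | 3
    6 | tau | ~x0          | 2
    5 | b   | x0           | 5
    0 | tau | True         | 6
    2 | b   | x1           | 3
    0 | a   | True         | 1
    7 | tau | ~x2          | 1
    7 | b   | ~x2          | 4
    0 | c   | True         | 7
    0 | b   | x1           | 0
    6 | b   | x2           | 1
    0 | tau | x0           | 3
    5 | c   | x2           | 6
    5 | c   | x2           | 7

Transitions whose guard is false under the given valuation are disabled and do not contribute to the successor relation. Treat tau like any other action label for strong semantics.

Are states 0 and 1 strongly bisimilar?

Compute ~ classes (split until stable):
  π0 = {{0,1,2,3,4,5,6,7}}
  π1 = {{0},{1},{2},{3,4},{5},{6},{7}}
Fixed point at round 2; 7 class(es).
class of 0: {0}; class of 1: {1}

Answer: NOT BISIMILAR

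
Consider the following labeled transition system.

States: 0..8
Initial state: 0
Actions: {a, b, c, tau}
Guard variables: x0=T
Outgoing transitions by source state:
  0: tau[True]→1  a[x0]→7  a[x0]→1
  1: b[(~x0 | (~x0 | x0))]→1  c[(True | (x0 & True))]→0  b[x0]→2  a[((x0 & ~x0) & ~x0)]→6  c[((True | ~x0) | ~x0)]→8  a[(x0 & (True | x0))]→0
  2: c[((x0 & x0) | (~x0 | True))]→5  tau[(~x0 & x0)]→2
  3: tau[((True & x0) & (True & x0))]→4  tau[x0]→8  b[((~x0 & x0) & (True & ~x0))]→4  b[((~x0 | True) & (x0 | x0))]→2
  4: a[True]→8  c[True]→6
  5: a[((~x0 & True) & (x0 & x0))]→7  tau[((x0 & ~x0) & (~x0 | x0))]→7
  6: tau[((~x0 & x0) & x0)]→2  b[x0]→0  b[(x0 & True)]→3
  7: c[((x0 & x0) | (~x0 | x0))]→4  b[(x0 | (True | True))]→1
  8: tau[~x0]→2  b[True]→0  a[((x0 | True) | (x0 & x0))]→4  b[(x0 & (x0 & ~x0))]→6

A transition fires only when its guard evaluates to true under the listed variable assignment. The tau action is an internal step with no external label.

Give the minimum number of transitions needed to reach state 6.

BFS to 6:
  depth 0: {0}
  depth 1: {1,7}
  depth 2: {2,4,8}
  depth 3: {5,6}
depth(6)=3, e.g. a·c·c

Answer: 3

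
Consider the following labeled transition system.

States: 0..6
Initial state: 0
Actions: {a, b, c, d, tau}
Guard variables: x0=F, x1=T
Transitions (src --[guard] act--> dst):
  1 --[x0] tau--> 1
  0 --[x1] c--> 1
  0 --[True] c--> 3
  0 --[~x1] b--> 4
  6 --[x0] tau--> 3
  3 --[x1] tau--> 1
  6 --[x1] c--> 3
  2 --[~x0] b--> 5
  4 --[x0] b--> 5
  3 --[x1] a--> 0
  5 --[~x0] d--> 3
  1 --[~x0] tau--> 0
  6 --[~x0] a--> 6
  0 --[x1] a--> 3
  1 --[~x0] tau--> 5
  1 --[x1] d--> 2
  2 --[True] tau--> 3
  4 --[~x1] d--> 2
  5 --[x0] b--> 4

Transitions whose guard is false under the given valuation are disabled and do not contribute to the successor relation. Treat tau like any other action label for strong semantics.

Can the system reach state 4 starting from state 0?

Answer: UNREACHABLE

Trace:
13 transition(s) survive guard evaluation.
Layer 0: {0}
Layer 1: {1,3}  now seen {0,1,3}
Layer 2: {2,5}  now seen {0,1,2,3,5}
Reach set: {0,1,2,3,5}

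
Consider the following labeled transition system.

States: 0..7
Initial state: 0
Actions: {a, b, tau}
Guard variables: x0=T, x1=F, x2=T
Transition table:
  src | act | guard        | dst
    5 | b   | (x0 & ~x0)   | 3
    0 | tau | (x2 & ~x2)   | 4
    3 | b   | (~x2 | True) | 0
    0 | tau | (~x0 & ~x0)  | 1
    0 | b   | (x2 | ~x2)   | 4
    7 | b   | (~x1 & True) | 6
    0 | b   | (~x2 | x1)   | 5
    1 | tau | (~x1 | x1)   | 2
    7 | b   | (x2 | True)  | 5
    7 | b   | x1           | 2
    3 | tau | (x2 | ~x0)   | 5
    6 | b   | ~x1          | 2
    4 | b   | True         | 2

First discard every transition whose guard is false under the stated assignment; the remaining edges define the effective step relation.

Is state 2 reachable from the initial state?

Answer: REACHABLE

Trace:
Guard filter leaves 8 enabled edge(s).
Layer 0: {0}
Layer 1: {4}  cumulative {0,4}
Layer 2: {2}  cumulative {0,2,4}
Reach set: {0,2,4}
trace reaching 2: b·b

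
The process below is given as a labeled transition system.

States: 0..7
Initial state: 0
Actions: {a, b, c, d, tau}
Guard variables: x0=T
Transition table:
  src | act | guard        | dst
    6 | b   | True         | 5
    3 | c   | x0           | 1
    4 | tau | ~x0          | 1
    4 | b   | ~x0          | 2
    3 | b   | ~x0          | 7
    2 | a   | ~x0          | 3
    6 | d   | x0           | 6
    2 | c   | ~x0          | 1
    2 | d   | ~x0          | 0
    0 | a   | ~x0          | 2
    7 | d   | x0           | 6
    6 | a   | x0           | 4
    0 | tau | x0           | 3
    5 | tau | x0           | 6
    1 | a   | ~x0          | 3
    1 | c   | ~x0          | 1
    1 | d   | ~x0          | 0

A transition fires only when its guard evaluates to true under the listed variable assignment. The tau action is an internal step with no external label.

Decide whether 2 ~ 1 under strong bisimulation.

Answer: BISIMILAR

Working:
Refine partition for ~:
  round 0: {{0,1,2,3,4,5,6,7}}
  round 1: {{0,5},{1,2,4},{3},{6},{7}}
  round 2: {{0},{1,2,4},{3},{5},{6},{7}}
stable after 3 split(s): 6 block(s)
class of 2: {1,2,4}; class of 1: {1,2,4}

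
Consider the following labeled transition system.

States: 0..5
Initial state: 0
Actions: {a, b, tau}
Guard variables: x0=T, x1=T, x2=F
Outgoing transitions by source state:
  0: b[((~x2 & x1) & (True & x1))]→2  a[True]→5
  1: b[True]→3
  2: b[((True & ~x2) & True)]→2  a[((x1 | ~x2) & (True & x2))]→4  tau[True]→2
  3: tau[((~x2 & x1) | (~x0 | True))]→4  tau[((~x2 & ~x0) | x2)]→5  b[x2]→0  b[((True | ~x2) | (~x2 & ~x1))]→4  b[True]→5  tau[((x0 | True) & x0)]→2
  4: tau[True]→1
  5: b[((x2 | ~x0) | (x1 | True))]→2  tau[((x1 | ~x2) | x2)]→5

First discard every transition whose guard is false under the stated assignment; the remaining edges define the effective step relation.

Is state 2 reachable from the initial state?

Answer: REACHABLE

Analysis:
Guard filter leaves 12 enabled edge(s).
Layer 0: {0}
Layer 1: {2,5}  now seen {0,2,5}
Reach set: {0,2,5}
witness 2: b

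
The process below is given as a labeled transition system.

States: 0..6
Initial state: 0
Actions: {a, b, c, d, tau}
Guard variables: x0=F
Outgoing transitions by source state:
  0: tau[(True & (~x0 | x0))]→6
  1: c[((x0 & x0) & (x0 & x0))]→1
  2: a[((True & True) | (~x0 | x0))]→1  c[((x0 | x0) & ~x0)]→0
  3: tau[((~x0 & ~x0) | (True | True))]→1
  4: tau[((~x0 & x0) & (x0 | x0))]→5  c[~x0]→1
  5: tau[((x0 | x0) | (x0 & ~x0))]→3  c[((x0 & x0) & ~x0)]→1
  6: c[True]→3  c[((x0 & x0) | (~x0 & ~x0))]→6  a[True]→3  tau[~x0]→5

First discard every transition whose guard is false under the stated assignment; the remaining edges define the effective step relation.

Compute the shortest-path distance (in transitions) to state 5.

Layered search for 5:
  L0 = {0}
  L1 = {6}
  L2 = {3,5}
depth(5)=2, e.g. tau·tau

Answer: 2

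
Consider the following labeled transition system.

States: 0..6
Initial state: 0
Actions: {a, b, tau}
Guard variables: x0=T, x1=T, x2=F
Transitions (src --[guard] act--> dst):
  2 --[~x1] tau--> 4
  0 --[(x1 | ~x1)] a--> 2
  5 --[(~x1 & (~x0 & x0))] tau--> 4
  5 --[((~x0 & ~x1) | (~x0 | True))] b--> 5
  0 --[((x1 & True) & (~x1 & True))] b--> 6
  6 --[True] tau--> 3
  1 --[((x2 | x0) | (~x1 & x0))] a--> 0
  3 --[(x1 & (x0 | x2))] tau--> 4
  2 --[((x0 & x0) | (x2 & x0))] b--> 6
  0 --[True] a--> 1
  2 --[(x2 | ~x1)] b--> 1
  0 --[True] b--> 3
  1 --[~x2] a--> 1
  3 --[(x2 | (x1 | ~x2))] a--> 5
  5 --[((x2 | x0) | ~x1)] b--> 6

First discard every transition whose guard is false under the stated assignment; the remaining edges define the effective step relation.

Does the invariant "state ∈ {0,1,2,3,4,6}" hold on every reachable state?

Safe = {0,1,2,3,4,6}
R = {0,1,2,3,4,5,6}
  0: safe
  1: safe
  2: safe
  3: safe
  4: safe
  5: VIOLATES
  6: safe
witness against invariant: b·a → 5

Answer: INVARIANT VIOLATED at state 5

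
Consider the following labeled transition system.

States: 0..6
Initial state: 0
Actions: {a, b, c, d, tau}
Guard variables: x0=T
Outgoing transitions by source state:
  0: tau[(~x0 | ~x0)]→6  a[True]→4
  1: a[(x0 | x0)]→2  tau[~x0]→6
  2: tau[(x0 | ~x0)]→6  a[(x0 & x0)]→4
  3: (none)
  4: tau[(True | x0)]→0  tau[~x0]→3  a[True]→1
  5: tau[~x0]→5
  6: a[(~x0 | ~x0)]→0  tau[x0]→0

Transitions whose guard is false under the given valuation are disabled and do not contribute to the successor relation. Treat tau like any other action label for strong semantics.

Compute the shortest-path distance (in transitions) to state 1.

Answer: 2

Trace:
Breadth-first toward 1:
  Layer 0: {0}
  Layer 1: {4}
  Layer 2: {1}
1 enters at depth 2; path a·a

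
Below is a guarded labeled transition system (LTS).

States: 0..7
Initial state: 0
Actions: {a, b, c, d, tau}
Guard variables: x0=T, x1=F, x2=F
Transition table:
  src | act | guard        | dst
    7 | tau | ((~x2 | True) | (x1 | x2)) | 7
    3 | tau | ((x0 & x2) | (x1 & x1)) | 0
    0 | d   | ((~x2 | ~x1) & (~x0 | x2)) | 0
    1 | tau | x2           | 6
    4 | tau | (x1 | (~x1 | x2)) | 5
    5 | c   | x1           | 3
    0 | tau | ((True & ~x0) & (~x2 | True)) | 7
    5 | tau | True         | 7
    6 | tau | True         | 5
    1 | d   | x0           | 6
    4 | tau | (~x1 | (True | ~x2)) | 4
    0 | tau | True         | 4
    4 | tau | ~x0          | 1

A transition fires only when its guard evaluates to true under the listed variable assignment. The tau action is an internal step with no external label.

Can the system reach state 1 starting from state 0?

Guard filter leaves 7 enabled edge(s).
Layer 0: {0}
Layer 1: {4}  cumulative {0,4}
Layer 2: {5}  cumulative {0,4,5}
Layer 3: {7}  cumulative {0,4,5,7}
Reachable = {0,4,5,7}

Answer: UNREACHABLE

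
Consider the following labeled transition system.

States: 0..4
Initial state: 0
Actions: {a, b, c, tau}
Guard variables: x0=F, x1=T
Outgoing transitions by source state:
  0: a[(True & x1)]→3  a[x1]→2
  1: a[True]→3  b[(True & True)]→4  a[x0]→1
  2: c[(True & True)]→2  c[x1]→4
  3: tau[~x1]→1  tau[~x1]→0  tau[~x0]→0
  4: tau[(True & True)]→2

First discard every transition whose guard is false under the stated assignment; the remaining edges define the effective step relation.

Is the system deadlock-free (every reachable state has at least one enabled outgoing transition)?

Answer: DEADLOCK-FREE

Trace:
R = {0,2,3,4}
  0: a→2  a→3  [2 out]
  2: c→2  c→4  [2 out]
  3: tau→0  [1 out]
  4: tau→2  [1 out]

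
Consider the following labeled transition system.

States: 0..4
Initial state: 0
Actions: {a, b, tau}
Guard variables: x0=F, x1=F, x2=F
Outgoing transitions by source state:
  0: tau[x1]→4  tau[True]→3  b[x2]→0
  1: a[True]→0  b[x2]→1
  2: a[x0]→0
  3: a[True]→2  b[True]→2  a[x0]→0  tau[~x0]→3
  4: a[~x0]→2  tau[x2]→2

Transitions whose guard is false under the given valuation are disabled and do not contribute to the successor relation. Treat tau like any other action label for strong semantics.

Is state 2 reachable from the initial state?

After dropping false guards: 6 live edges.
Layer 0: {0}
Layer 1: {3}  now seen {0,3}
Layer 2: {2}  now seen {0,2,3}
Reachable = {0,2,3}
witness 2: tau·a

Answer: REACHABLE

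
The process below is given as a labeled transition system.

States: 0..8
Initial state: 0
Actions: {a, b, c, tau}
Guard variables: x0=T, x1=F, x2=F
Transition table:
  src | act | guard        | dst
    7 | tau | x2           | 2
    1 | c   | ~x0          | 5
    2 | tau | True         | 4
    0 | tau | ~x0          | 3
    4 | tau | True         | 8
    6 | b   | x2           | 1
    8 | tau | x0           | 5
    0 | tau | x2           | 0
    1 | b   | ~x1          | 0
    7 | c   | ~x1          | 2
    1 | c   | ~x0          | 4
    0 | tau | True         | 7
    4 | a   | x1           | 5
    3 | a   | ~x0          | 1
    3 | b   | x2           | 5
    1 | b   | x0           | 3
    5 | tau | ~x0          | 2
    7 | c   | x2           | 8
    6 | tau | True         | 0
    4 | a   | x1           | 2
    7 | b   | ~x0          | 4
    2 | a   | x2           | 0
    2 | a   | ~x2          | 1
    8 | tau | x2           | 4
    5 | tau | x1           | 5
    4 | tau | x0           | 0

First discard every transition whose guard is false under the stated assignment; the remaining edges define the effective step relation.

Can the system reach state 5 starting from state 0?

10 transition(s) survive guard evaluation.
L0 = {0}
L1 = {7}  now seen {0,7}
L2 = {2}  now seen {0,2,7}
L3 = {1,4}  now seen {0,1,2,4,7}
L4 = {3,8}  now seen {0,1,2,3,4,7,8}
L5 = {5}  now seen {0,1,2,3,4,5,7,8}
Reach set: {0,1,2,3,4,5,7,8}
witness 5: tau·c·tau·tau·tau

Answer: REACHABLE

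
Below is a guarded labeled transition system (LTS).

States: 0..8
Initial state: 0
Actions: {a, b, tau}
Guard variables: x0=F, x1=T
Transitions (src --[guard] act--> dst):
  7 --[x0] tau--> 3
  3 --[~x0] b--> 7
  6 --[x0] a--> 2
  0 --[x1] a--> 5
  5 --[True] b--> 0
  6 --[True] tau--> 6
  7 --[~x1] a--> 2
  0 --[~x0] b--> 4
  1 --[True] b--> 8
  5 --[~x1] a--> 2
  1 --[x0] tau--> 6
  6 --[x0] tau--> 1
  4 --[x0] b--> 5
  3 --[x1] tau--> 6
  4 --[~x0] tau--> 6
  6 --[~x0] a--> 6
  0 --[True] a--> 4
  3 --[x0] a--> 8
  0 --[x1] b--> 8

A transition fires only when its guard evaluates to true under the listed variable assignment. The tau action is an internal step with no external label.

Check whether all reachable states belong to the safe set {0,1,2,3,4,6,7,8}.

Allowed set {0,1,2,3,4,6,7,8}
R = {0,4,5,6,8}
  0: ok
  4: ok
  5: outside
  6: ok
  8: ok
witness against invariant: a → 5

Answer: INVARIANT VIOLATED at state 5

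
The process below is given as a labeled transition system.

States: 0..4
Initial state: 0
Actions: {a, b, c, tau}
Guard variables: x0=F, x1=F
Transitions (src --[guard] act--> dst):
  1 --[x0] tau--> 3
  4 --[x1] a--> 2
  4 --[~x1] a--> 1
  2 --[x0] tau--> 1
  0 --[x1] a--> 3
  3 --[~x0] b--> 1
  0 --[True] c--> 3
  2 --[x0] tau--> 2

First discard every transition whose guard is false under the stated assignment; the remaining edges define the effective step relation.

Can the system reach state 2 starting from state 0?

Guard filter leaves 3 enabled edge(s).
Layer 0: {0}
Layer 1: {3}  total {0,3}
Layer 2: {1}  total {0,1,3}
R = {0,1,3}

Answer: UNREACHABLE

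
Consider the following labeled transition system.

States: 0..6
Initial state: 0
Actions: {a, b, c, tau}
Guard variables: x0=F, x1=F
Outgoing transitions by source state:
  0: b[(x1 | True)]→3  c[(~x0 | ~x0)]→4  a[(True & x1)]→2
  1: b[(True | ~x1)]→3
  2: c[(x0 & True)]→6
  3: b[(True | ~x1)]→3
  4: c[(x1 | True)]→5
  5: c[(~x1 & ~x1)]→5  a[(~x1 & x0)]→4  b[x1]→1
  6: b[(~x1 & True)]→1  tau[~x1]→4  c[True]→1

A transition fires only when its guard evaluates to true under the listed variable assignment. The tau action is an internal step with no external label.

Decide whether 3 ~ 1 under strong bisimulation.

Refine partition for ~:
  round 0: {{0,1,2,3,4,5,6}}
  round 1: {{0},{1,3},{2},{4,5},{6}}
5 equivalence class(es) (converged in 2)
class of 3: {1,3}; class of 1: {1,3}

Answer: BISIMILAR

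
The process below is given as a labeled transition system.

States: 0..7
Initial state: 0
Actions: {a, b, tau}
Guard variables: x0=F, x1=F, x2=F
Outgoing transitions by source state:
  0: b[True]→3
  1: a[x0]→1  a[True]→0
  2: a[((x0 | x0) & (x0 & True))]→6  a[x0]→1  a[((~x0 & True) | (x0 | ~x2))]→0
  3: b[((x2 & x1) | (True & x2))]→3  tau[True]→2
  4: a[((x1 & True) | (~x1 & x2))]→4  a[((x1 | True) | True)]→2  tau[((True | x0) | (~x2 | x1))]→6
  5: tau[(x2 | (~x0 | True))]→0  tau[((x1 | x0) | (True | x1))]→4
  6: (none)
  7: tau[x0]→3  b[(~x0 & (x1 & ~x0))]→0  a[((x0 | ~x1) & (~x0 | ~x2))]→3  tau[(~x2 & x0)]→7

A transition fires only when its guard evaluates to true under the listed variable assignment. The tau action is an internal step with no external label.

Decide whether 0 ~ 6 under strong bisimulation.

Answer: NOT BISIMILAR

Analysis:
Compute ~ classes (split until stable):
  round 0: {{0,1,2,3,4,5,6,7}}
  round 1: {{0},{1,2,7},{3,5},{4},{6}}
  round 2: {{0},{1,2},{3},{4},{5},{6},{7}}
7 equivalence class(es) (converged in 3)
class of 0: {0}; class of 6: {6}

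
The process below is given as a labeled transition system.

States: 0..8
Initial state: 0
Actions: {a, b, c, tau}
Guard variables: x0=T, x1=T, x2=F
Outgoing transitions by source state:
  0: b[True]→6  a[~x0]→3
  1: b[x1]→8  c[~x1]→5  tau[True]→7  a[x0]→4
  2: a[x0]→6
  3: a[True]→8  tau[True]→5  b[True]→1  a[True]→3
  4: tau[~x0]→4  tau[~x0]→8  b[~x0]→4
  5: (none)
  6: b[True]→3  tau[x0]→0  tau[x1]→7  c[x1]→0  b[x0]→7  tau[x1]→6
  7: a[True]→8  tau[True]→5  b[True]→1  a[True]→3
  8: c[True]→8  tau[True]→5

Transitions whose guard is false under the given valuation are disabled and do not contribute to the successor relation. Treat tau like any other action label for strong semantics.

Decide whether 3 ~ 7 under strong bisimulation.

Answer: BISIMILAR

Working:
Compute ~ classes (split until stable):
  P[0] = {{0,1,2,3,4,5,6,7,8}}
  P[1] = {{0},{1,3,7},{2},{4,5},{6},{8}}
  P[2] = {{0},{1},{2},{3,7},{4,5},{6},{8}}
7 equivalence class(es) (converged in 3)
3∈{3,7}, 7∈{3,7}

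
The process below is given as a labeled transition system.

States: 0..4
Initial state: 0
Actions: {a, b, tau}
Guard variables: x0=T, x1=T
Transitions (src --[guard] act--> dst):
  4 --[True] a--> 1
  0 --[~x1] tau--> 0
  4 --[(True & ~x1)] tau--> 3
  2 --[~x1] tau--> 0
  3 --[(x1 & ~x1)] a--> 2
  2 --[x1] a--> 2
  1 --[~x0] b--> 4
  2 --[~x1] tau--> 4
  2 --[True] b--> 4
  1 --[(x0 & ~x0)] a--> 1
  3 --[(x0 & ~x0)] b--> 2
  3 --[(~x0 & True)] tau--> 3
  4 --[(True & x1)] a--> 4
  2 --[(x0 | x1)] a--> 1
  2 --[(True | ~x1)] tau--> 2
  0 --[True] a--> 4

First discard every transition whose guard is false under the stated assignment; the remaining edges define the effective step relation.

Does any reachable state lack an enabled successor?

Reach set: {0,1,4}
  0: a→4  [1 out]
  1: ∅  [STUCK]
  4: a→1  a→4  [2 out]
Path to 1: a·a

Answer: DEADLOCK at state 1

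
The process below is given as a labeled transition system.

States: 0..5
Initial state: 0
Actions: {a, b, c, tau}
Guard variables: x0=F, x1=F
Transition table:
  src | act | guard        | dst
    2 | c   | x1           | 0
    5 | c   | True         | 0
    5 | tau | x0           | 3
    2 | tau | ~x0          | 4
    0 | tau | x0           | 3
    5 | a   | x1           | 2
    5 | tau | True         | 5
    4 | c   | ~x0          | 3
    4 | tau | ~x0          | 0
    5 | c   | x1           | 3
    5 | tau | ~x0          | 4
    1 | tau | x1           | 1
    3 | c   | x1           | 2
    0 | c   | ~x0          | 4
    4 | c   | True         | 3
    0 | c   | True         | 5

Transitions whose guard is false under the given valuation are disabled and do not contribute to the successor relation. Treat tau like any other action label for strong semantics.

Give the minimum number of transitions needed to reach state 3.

Answer: 2

Trace:
BFS to 3:
  depth 0: {0}
  depth 1: {4,5}
  depth 2: {3}
first hit 3 at d=2 via c·c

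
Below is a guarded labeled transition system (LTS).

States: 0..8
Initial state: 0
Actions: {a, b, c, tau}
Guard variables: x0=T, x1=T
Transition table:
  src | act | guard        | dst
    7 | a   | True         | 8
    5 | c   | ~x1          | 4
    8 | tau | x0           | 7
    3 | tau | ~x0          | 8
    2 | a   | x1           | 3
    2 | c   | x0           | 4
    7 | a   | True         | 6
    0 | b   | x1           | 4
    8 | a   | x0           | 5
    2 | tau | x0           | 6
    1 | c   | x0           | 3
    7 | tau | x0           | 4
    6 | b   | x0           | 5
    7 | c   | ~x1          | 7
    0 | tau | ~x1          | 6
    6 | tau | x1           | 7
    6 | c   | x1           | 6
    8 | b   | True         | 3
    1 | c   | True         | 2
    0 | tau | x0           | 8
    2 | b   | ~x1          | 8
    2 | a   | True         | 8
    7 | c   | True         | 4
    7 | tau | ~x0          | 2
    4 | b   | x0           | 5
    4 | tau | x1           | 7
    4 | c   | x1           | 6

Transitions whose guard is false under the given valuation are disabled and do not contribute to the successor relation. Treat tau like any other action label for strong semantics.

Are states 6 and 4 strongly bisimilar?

Bisimulation quotient by refinement:
  π0 = {{0,1,2,3,4,5,6,7,8}}
  π1 = {{0},{1},{2,7},{3,5},{4,6},{8}}
  π2 = {{0},{1},{2},{3,5},{4,6},{7},{8}}
stable after 3 split(s): 7 block(s)
[6]={4,6}  [4]={4,6}

Answer: BISIMILAR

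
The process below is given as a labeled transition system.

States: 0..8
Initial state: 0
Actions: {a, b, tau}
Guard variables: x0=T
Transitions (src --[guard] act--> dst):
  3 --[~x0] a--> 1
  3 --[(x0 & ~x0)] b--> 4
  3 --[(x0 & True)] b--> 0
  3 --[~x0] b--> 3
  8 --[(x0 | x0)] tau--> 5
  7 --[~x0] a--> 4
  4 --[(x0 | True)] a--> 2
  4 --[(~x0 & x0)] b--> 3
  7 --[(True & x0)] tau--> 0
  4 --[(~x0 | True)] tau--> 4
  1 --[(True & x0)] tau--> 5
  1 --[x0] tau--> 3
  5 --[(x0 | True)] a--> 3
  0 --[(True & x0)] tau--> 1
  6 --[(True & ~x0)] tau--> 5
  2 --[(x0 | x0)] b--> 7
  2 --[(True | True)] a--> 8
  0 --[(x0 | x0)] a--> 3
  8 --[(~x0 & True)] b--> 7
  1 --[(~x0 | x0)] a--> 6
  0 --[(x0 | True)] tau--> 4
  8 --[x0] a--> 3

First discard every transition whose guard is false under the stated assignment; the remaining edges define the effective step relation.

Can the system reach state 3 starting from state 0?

15 transition(s) survive guard evaluation.
depth 0: {0}
depth 1: {1,3,4}  now seen {0,1,3,4}
depth 2: {2,5,6}  now seen {0,1,2,3,4,5,6}
depth 3: {7,8}  now seen {0,1,2,3,4,5,6,7,8}
Reachable = {0,1,2,3,4,5,6,7,8}
trace reaching 3: a

Answer: REACHABLE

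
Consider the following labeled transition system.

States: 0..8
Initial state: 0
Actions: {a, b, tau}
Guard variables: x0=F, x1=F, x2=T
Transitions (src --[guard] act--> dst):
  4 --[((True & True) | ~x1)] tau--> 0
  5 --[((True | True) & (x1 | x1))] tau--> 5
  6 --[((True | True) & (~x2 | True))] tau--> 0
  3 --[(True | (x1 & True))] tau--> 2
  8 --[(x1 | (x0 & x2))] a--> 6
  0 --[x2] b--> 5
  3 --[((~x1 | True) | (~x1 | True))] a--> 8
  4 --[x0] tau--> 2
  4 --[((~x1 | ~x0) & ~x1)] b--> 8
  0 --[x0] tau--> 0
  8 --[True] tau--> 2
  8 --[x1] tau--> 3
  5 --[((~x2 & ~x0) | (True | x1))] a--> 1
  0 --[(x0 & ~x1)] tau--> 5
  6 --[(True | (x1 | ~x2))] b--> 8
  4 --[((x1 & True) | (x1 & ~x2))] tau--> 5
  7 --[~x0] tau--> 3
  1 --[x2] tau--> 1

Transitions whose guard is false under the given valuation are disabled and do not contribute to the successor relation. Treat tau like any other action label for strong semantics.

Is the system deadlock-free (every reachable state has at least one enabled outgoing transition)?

Answer: DEADLOCK-FREE

Trace:
Reachable = {0,1,5}
  0: b→5  [1 exit(s)]
  1: tau→1  [1 exit(s)]
  5: a→1  [1 exit(s)]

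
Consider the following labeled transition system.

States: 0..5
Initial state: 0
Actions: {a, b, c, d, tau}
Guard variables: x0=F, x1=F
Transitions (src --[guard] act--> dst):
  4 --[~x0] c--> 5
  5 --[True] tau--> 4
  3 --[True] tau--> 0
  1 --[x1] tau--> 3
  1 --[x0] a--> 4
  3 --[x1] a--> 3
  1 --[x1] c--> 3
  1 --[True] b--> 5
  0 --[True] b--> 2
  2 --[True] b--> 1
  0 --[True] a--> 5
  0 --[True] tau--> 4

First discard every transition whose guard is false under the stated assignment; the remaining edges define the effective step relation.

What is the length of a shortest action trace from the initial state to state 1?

Answer: 2

Trace:
Layered search for 1:
  Layer 0: {0}
  Layer 1: {2,4,5}
  Layer 2: {1}
1 enters at depth 2; path b·b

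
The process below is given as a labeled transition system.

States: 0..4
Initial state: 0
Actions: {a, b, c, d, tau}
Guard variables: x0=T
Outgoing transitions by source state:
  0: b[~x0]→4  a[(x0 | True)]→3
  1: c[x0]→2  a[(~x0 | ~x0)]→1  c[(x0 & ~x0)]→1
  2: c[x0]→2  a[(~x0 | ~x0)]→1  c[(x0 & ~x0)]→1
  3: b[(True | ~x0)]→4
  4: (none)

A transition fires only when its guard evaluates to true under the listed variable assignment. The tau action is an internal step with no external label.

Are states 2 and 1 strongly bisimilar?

Answer: BISIMILAR

Trace:
Refine partition for ~:
  P[0] = {{0,1,2,3,4}}
  P[1] = {{0},{1,2},{3},{4}}
4 equivalence class(es) (converged in 2)
2∈{1,2}, 1∈{1,2}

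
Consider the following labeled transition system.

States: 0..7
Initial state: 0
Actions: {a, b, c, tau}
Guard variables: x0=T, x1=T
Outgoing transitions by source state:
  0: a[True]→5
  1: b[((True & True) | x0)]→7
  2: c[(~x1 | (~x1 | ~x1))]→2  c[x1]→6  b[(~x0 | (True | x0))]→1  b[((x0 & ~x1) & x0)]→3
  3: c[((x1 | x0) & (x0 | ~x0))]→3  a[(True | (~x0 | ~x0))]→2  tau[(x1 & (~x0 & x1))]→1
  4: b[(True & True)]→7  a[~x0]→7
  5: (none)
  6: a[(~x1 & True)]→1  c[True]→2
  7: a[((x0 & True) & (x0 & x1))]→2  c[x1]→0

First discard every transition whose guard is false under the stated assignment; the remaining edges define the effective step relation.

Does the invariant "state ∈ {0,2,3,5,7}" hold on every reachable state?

Allowed set {0,2,3,5,7}
Reachable = {0,5}
  0: safe
  5: safe

Answer: INVARIANT HOLDS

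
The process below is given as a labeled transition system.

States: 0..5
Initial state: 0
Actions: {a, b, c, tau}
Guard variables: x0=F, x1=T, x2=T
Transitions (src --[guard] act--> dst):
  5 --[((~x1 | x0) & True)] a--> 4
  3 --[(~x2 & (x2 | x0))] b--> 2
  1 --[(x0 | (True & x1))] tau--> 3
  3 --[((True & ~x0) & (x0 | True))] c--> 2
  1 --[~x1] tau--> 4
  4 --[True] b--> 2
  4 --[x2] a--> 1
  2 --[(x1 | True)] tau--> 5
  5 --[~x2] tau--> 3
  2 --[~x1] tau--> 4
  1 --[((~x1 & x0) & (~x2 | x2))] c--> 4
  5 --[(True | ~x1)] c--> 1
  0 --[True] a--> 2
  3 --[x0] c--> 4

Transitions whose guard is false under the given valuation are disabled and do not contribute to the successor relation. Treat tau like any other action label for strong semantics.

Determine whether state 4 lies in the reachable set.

Guard filter leaves 7 enabled edge(s).
L0 = {0}
L1 = {2}  total {0,2}
L2 = {5}  total {0,2,5}
L3 = {1}  total {0,1,2,5}
L4 = {3}  total {0,1,2,3,5}
Reachable = {0,1,2,3,5}

Answer: UNREACHABLE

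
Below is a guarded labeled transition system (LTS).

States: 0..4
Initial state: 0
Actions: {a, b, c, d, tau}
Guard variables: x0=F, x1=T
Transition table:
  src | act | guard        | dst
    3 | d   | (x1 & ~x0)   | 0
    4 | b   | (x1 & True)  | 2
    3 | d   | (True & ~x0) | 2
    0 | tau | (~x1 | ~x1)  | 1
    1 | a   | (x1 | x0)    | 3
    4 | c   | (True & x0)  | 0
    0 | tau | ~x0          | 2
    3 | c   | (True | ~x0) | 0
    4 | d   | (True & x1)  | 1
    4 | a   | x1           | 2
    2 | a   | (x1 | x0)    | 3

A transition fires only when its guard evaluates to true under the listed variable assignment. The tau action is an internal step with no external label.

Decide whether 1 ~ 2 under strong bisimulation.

Answer: BISIMILAR

Analysis:
Bisimulation quotient by refinement:
  P[0] = {{0,1,2,3,4}}
  P[1] = {{0},{1,2},{3},{4}}
4 equivalence class(es) (converged in 2)
1∈{1,2}, 2∈{1,2}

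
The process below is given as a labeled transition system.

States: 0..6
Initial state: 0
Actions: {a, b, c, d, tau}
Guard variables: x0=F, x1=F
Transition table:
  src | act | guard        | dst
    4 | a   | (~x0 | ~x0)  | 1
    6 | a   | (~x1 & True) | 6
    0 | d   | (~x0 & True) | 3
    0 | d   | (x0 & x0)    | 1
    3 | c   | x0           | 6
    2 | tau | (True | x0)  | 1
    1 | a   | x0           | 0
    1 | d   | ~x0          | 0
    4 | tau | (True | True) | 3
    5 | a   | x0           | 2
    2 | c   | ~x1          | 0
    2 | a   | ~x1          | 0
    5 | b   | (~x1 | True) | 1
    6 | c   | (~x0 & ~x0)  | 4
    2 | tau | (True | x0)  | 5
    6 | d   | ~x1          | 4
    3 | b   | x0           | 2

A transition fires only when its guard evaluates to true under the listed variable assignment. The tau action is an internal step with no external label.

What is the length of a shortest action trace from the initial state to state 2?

Breadth-first toward 2:
  Layer 0: {0}
  Layer 1: {3}
2 never appears.

Answer: UNREACHABLE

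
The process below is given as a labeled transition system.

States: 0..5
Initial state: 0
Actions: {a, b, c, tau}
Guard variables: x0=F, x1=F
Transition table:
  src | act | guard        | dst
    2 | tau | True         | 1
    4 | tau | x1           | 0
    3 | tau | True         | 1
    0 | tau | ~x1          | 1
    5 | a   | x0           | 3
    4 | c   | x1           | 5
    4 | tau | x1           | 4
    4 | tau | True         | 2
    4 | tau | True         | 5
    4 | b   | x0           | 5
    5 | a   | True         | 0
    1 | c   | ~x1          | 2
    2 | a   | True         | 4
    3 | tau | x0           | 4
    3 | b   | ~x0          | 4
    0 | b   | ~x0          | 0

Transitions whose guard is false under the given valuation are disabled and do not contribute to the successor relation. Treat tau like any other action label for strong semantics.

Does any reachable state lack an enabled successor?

Answer: DEADLOCK-FREE

Analysis:
R = {0,1,2,4,5}
  0: b→0  tau→1  [2 out]
  1: c→2  [1 out]
  2: a→4  tau→1  [2 out]
  4: tau→2  tau→5  [2 out]
  5: a→0  [1 out]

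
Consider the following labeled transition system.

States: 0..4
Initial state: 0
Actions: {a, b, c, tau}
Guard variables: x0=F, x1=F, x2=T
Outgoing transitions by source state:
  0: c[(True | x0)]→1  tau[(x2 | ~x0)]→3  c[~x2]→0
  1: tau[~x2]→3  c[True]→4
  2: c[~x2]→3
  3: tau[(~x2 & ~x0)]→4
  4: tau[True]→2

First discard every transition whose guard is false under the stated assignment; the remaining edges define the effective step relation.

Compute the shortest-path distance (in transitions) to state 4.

Breadth-first toward 4:
  L0 = {0}
  L1 = {1,3}
  L2 = {4}
first hit 4 at d=2 via c·c

Answer: 2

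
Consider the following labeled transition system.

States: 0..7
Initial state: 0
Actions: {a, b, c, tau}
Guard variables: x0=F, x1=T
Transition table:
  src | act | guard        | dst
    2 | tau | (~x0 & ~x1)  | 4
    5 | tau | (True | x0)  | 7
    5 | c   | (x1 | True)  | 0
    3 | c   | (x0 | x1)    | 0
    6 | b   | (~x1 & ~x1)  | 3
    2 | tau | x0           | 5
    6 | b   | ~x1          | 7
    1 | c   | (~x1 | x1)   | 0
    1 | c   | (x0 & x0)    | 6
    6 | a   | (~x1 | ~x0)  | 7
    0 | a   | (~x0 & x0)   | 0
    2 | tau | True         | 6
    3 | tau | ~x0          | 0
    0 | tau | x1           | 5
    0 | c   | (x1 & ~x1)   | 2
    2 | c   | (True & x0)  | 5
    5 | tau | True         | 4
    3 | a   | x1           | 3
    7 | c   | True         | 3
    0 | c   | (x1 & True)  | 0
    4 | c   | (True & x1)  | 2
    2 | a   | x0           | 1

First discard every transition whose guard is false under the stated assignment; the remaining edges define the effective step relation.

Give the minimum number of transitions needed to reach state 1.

Answer: UNREACHABLE

Trace:
BFS to 1:
  Layer 0: {0}
  Layer 1: {5}
  Layer 2: {4,7}
  Layer 3: {2,3}
  Layer 4: {6}
1 never appears.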